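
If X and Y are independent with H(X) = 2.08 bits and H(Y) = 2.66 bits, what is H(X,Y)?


For independent variables, H(X,Y) = H(X) + H(Y) = 2.08 + 2.66 = 4.74

4.74 bits


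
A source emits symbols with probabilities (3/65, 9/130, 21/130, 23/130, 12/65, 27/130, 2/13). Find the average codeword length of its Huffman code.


Huffman construction (repeatedly merge the two least-probable nodes; each merge adds 1 bit to every symbol beneath it): 3/65 + 9/130 = 3/26; 3/26 + 2/13 = 7/26; 21/130 + 23/130 = 22/65; 12/65 + 27/130 = 51/130; 7/26 + 22/65 = 79/130; 51/130 + 79/130 = 1. Resulting codeword lengths (in the order the probabilities were given): (4, 4, 3, 3, 2, 2, 3). L_avg = sum(p_i * l_i) = 3/65*4 + 9/130*4 + 21/130*3 + 23/130*3 + 12/65*2 + 27/130*2 + 2/13*3 = 177/65 = 2.7231

2.7231 bits


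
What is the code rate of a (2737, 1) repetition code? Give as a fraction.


Rate = k/n = 1/2737

1/2737


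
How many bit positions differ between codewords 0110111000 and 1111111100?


Count differing positions: ^ . . ^ . . . ^ . . = 3 differences

3


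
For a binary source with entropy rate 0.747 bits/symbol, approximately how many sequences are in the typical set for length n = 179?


log2|A_typical| = nH = 179 * 0.747 = 133.713, so |A_typical| ~ 2^133.713 = 1.785e+40

1.785e+40


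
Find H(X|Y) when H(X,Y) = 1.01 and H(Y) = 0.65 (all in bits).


H(X|Y) = H(X,Y) - H(Y) = 1.01 - 0.65 = 0.36

0.36 bits


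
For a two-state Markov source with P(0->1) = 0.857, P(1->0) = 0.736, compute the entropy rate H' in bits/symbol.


Stationary distribution: pi_0 = p10/(p01+p10) = 0.462, pi_1 = 0.538. Entropy rate H' = pi_0*H(p01) + pi_1*H(p10) = 0.462*0.592 + 0.538*0.8327 = 0.7215

0.7215 bits/symbol


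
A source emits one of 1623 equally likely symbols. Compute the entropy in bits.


H = log2(n) = log2(1623) = 10.6644

10.6644 bits


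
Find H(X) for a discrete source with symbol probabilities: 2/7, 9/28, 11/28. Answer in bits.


H = -sum(p_i * log2(p_i)). Terms: -(2/7)*log2(2/7) = 0.516387; -(9/28)*log2(9/28) = 0.526317; -(11/28)*log2(11/28) = 0.529541. H = 0.516387 + 0.526317 + 0.529541 = 1.5722

1.5722 bits


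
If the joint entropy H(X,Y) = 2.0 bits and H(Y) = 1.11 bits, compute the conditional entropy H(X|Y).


H(X|Y) = H(X,Y) - H(Y) = 2.0 - 1.11 = 0.89

0.89 bits


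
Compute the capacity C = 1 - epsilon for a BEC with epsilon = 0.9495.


C = 1 - epsilon = 1 - 0.9495 = 0.0505

0.0505 bits


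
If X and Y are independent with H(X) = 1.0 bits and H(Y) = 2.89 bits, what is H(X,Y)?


For independent variables, H(X,Y) = H(X) + H(Y) = 1.0 + 2.89 = 3.89

3.89 bits


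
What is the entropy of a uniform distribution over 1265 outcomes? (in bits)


H = log2(n) = log2(1265) = 10.3049

10.3049 bits


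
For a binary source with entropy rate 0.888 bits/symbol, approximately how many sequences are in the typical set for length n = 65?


log2|A_typical| = nH = 65 * 0.888 = 57.72, so |A_typical| ~ 2^57.72 = 2.374e+17

2.374e+17


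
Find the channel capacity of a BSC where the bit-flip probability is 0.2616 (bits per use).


H(p) = -p*log2(p) - (1-p)*log2(1-p) = -0.2616*log2(0.2616) - 0.7384*log2(0.7384) = 0.506082 + 0.323069 = 0.8292. C = 1 - H(p) = 1 - 0.8292 = 0.1708

0.1708 bits


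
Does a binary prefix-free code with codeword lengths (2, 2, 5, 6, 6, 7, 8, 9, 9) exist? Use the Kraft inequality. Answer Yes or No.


Kraft sum = sum(2^(-l_i)) = 0.5781, need <= 1. Result: satisfied (a binary prefix-free code with these lengths exists)

Yes


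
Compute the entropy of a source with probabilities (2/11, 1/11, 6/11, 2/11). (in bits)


H = -sum(p_i * log2(p_i)). Terms: -(2/11)*log2(2/11) = 0.447169; -(1/11)*log2(1/11) = 0.314494; -(6/11)*log2(6/11) = 0.476983; -(2/11)*log2(2/11) = 0.447169. H = 0.447169 + 0.314494 + 0.476983 + 0.447169 = 1.6858

1.6858 bits


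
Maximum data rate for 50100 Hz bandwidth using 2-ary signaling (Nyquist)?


Rate = 2 * B * log2(M) = 2 * 50100 * 1.0 = 100200.0

100200.0 bps


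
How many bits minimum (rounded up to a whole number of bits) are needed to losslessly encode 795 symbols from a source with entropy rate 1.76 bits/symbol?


Minimum bits >= n * H = 795 * 1.76 = 1399.2, rounded up to a whole number of bits = 1400

1400 bits


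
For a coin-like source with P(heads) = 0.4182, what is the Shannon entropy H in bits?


H = -p*log2(p) - (1-p)*log2(1-p). -0.4182*log2(0.4182) = 0.525985; -0.5818*log2(0.5818) = 0.454621. H = 0.525985 + 0.454621 = 0.9806

0.9806 bits


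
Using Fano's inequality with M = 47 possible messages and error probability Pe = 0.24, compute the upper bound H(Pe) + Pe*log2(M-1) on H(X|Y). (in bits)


H(Pe) = -Pe*log2(Pe) - (1-Pe)*log2(1-Pe) = -0.24*log2(0.24) - 0.76*log2(0.76) = 0.494134 + 0.300906 = 0.795. Pe*log2(M-1) = 0.24*log2(46) = 1.325655. Bound = H(Pe) + Pe*log2(M-1) = 0.494134 + 0.300906 + 1.325655 = 2.1207

2.1207 bits


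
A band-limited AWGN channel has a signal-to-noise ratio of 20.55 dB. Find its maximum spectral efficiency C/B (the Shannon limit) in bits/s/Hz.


SNR_linear = 10^(20.55/10) = 113.5011; C/B = log2(1 + SNR_linear) = log2(1 + 113.5011) = 6.8392

6.8392 bits/s/Hz


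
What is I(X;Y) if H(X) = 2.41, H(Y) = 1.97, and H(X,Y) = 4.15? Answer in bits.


I(X;Y) = H(X) + H(Y) - H(X,Y) = 2.41 + 1.97 - 4.15 = 0.23

0.23 bits


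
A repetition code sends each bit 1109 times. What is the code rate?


Rate = k/n = 1/1109

1/1109


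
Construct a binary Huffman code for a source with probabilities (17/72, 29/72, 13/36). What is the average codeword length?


Huffman construction (repeatedly merge the two least-probable nodes; each merge adds 1 bit to every symbol beneath it): 17/72 + 13/36 = 43/72; 29/72 + 43/72 = 1. Resulting codeword lengths (in the order the probabilities were given): (2, 1, 2). L_avg = sum(p_i * l_i) = 17/72*2 + 29/72*1 + 13/36*2 = 115/72 = 1.5972

1.5972 bits


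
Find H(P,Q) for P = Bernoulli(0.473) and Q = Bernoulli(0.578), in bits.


H(P,Q) = -p*log2(q) - (1-p)*log2(1-q). -0.473*log2(0.578) = 0.374076; -0.527*log2(0.422) = 0.655949. H(P,Q) = 0.374076 + 0.655949 = 1.03

1.03 bits


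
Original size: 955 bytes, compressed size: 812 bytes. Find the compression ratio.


Ratio = original / compressed = 955 / 812 = 1.1761

1.1761


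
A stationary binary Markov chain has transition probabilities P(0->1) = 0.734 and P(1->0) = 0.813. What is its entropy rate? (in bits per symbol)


Stationary distribution: pi_0 = p10/(p01+p10) = 0.5255, pi_1 = 0.4745. Entropy rate H' = pi_0*H(p01) + pi_1*H(p10) = 0.5255*0.8357 + 0.4745*0.6952 = 0.769

0.769 bits/symbol


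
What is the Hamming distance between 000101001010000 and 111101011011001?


Count differing positions: ^ ^ ^ . . . . ^ . . . ^ . . ^ = 6 differences

6


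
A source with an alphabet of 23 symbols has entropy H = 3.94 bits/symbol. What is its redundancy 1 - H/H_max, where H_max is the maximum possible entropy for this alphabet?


H_max = log2(K) = log2(23) = 4.5236 bits/symbol. Redundancy = 1 - H/H_max = 1 - 3.94/4.5236 = 1 - 0.871 = 0.129

0.129


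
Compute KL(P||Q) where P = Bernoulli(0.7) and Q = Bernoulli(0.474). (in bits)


KL = p*log2(p/q) + (1-p)*log2((1-p)/(1-q)) = 0.7*log2(0.7/0.474) + 0.3*log2(0.3/0.526) = 0.1507

0.1507 bits


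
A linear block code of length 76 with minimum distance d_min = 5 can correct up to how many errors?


Correction capability = floor((d-1)/2) = floor((5-1)/2) = 2

2 errors


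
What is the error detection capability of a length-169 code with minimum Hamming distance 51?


Detection capability = d_min - 1 = 51 - 1 = 50

50 errors


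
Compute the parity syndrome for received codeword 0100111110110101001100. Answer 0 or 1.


Syndrome = XOR of all bits = 0 XOR 1 XOR 0 XOR 0 XOR 1 XOR 1 XOR 1 XOR 1 XOR 1 XOR 0 XOR 1 XOR 1 XOR 0 XOR 1 XOR 0 XOR 1 XOR 0 XOR 0 XOR 1 XOR 1 XOR 0 XOR 0 = 0

0


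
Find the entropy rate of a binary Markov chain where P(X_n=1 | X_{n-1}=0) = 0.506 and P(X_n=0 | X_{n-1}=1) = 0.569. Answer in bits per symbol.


Stationary distribution: pi_0 = p10/(p01+p10) = 0.5293, pi_1 = 0.4707. Entropy rate H' = pi_0*H(p01) + pi_1*H(p10) = 0.5293*0.9999 + 0.4707*0.9862 = 0.9935

0.9935 bits/symbol


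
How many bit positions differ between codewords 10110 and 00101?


Count differing positions: ^ . . ^ ^ = 3 differences

3


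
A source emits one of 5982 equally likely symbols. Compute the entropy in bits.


H = log2(n) = log2(5982) = 12.5464

12.5464 bits


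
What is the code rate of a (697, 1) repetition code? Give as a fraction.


Rate = k/n = 1/697

1/697


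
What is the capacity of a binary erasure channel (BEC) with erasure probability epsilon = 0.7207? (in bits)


C = 1 - epsilon = 1 - 0.7207 = 0.2793

0.2793 bits


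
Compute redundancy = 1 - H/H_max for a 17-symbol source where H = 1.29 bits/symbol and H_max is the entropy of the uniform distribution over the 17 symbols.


H_max = log2(K) = log2(17) = 4.0875 bits/symbol. Redundancy = 1 - H/H_max = 1 - 1.29/4.0875 = 1 - 0.3156 = 0.6844

0.6844


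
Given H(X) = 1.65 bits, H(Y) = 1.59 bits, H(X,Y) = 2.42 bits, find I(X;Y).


I(X;Y) = H(X) + H(Y) - H(X,Y) = 1.65 + 1.59 - 2.42 = 0.82

0.82 bits


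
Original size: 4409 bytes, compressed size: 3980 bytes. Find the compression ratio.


Ratio = original / compressed = 4409 / 3980 = 1.1078

1.1078


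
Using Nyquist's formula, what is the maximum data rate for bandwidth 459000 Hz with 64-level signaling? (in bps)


Rate = 2 * B * log2(M) = 2 * 459000 * 6.0 = 5508000.0

5508000.0 bps


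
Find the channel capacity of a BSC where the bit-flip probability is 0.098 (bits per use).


H(p) = -p*log2(p) - (1-p)*log2(1-p) = -0.098*log2(0.098) - 0.902*log2(0.902) = 0.328405 + 0.134218 = 0.4626. C = 1 - H(p) = 1 - 0.4626 = 0.5374

0.5374 bits


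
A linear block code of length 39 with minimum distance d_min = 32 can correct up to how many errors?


Correction capability = floor((d-1)/2) = floor((32-1)/2) = 15

15 errors


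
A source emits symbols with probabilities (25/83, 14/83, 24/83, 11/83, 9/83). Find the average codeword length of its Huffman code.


Huffman construction (repeatedly merge the two least-probable nodes; each merge adds 1 bit to every symbol beneath it): 9/83 + 11/83 = 20/83; 14/83 + 20/83 = 34/83; 24/83 + 25/83 = 49/83; 34/83 + 49/83 = 1. Resulting codeword lengths (in the order the probabilities were given): (2, 2, 2, 3, 3). L_avg = sum(p_i * l_i) = 25/83*2 + 14/83*2 + 24/83*2 + 11/83*3 + 9/83*3 = 186/83 = 2.241

2.241 bits


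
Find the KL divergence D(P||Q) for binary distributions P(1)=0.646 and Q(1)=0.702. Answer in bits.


KL = p*log2(p/q) + (1-p)*log2((1-p)/(1-q)) = 0.646*log2(0.646/0.702) + 0.354*log2(0.354/0.298) = 0.0105

0.0105 bits


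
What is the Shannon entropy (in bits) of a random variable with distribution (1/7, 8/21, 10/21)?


H = -sum(p_i * log2(p_i)). Terms: -(1/7)*log2(1/7) = 0.401051; -(8/21)*log2(8/21) = 0.530407; -(10/21)*log2(10/21) = 0.509709. H = 0.401051 + 0.530407 + 0.509709 = 1.4412

1.4412 bits


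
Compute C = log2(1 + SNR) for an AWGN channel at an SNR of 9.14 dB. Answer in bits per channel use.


SNR_linear = 10^(9.14/10) = 8.2035; C = log2(1 + SNR_linear) = log2(1 + 8.2035) = 3.2022

3.2022 bits/channel use


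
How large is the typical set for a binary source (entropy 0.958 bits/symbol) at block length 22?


log2|A_typical| = nH = 22 * 0.958 = 21.076, so |A_typical| ~ 2^21.076 = 2.211e+06

2.211e+06


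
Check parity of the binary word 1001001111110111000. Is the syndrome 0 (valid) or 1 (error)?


Syndrome = XOR of all bits = 1 XOR 0 XOR 0 XOR 1 XOR 0 XOR 0 XOR 1 XOR 1 XOR 1 XOR 1 XOR 1 XOR 1 XOR 0 XOR 1 XOR 1 XOR 1 XOR 0 XOR 0 XOR 0 = 1

1


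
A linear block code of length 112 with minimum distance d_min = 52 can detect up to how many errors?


Detection capability = d_min - 1 = 52 - 1 = 51

51 errors


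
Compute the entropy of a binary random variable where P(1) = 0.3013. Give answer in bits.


H = -p*log2(p) - (1-p)*log2(1-p). -0.3013*log2(0.3013) = 0.521468; -0.6987*log2(0.6987) = 0.361406. H = 0.521468 + 0.361406 = 0.8829

0.8829 bits


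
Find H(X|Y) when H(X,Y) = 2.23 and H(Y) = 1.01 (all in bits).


H(X|Y) = H(X,Y) - H(Y) = 2.23 - 1.01 = 1.22

1.22 bits


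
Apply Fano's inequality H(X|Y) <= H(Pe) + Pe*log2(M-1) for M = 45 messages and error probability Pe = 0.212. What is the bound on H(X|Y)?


H(Pe) = -Pe*log2(Pe) - (1-Pe)*log2(1-Pe) = -0.212*log2(0.212) - 0.788*log2(0.788) = 0.474427 + 0.270861 = 0.7453. Pe*log2(M-1) = 0.212*log2(44) = 1.157400. Bound = H(Pe) + Pe*log2(M-1) = 0.474427 + 0.270861 + 1.157400 = 1.9027

1.9027 bits


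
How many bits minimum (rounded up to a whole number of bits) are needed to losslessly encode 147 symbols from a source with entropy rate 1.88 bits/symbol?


Minimum bits >= n * H = 147 * 1.88 = 276.36, rounded up to a whole number of bits = 277

277 bits


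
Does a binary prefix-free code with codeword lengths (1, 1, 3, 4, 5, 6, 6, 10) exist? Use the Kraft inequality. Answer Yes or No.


Kraft sum = sum(2^(-l_i)) = 1.251, need <= 1. Result: violated (a binary prefix-free code with these lengths cannot exist)

No


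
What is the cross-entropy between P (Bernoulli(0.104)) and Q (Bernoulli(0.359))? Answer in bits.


H(P,Q) = -p*log2(q) - (1-p)*log2(1-q). -0.104*log2(0.359) = 0.153706; -0.896*log2(0.641) = 0.574877. H(P,Q) = 0.153706 + 0.574877 = 0.7286

0.7286 bits


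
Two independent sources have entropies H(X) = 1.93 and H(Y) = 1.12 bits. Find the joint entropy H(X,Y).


For independent variables, H(X,Y) = H(X) + H(Y) = 1.93 + 1.12 = 3.05

3.05 bits


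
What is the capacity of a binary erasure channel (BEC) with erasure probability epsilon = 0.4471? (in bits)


C = 1 - epsilon = 1 - 0.4471 = 0.5529

0.5529 bits


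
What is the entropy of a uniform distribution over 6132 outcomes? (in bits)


H = log2(n) = log2(6132) = 12.5821

12.5821 bits


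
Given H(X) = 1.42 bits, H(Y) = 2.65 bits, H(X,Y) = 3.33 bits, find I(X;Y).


I(X;Y) = H(X) + H(Y) - H(X,Y) = 1.42 + 2.65 - 3.33 = 0.74

0.74 bits


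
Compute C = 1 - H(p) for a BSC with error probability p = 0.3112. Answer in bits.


H(p) = -p*log2(p) - (1-p)*log2(1-p) = -0.3112*log2(0.3112) - 0.6888*log2(0.6888) = 0.524088 + 0.370466 = 0.8946. C = 1 - H(p) = 1 - 0.8946 = 0.1054

0.1054 bits


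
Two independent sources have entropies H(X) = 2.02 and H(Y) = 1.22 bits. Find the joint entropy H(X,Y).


For independent variables, H(X,Y) = H(X) + H(Y) = 2.02 + 1.22 = 3.24

3.24 bits


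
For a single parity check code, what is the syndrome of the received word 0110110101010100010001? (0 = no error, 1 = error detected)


Syndrome = XOR of all bits = 0 XOR 1 XOR 1 XOR 0 XOR 1 XOR 1 XOR 0 XOR 1 XOR 0 XOR 1 XOR 0 XOR 1 XOR 0 XOR 1 XOR 0 XOR 0 XOR 0 XOR 1 XOR 0 XOR 0 XOR 0 XOR 1 = 0

0


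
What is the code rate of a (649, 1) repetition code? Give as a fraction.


Rate = k/n = 1/649

1/649


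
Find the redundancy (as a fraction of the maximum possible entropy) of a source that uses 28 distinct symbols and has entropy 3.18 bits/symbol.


H_max = log2(K) = log2(28) = 4.8074 bits/symbol. Redundancy = 1 - H/H_max = 1 - 3.18/4.8074 = 1 - 0.6615 = 0.3385

0.3385


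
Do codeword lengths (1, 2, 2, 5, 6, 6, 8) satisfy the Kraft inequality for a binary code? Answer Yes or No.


Kraft sum = sum(2^(-l_i)) = 1.0664, need <= 1. Result: violated (a binary prefix-free code with these lengths cannot exist)

No


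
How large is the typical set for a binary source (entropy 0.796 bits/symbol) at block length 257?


log2|A_typical| = nH = 257 * 0.796 = 204.572, so |A_typical| ~ 2^204.572 = 3.822e+61

3.822e+61


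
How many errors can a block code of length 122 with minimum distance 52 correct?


Correction capability = floor((d-1)/2) = floor((52-1)/2) = 25

25 errors


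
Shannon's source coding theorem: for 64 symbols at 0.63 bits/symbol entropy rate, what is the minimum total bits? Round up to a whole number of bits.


Minimum bits >= n * H = 64 * 0.63 = 40.32, rounded up to a whole number of bits = 41

41 bits


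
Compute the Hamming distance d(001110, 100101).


Count differing positions: ^ . ^ . ^ ^ = 4 differences

4


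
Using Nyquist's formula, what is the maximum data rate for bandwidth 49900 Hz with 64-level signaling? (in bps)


Rate = 2 * B * log2(M) = 2 * 49900 * 6.0 = 598800.0

598800.0 bps


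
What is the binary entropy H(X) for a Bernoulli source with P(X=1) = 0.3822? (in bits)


H = -p*log2(p) - (1-p)*log2(1-p). -0.3822*log2(0.3822) = 0.530341; -0.6178*log2(0.6178) = 0.429240. H = 0.530341 + 0.429240 = 0.9596

0.9596 bits


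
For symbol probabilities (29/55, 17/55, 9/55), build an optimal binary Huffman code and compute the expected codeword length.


Huffman construction (repeatedly merge the two least-probable nodes; each merge adds 1 bit to every symbol beneath it): 9/55 + 17/55 = 26/55; 26/55 + 29/55 = 1. Resulting codeword lengths (in the order the probabilities were given): (1, 2, 2). L_avg = sum(p_i * l_i) = 29/55*1 + 17/55*2 + 9/55*2 = 81/55 = 1.4727

1.4727 bits


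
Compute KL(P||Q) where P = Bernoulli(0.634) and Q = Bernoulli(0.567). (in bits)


KL = p*log2(p/q) + (1-p)*log2((1-p)/(1-q)) = 0.634*log2(0.634/0.567) + 0.366*log2(0.366/0.433) = 0.0134

0.0134 bits


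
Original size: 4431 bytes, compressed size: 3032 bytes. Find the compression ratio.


Ratio = original / compressed = 4431 / 3032 = 1.4614

1.4614


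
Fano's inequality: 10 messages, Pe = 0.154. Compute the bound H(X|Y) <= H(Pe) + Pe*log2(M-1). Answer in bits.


H(Pe) = -Pe*log2(Pe) - (1-Pe)*log2(1-Pe) = -0.154*log2(0.154) - 0.846*log2(0.846) = 0.415646 + 0.204115 = 0.6198. Pe*log2(M-1) = 0.154*log2(9) = 0.488168. Bound = H(Pe) + Pe*log2(M-1) = 0.415646 + 0.204115 + 0.488168 = 1.1079

1.1079 bits


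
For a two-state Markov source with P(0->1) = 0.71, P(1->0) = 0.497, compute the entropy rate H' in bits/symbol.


Stationary distribution: pi_0 = p10/(p01+p10) = 0.4118, pi_1 = 0.5882. Entropy rate H' = pi_0*H(p01) + pi_1*H(p10) = 0.4118*0.8687 + 0.5882*1.0 = 0.9459

0.9459 bits/symbol


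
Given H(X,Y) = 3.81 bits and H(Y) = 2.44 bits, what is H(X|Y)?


H(X|Y) = H(X,Y) - H(Y) = 3.81 - 2.44 = 1.37

1.37 bits


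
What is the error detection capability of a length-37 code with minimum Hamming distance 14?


Detection capability = d_min - 1 = 14 - 1 = 13

13 errors


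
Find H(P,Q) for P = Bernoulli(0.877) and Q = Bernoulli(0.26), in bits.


H(P,Q) = -p*log2(q) - (1-p)*log2(1-q). -0.877*log2(0.26) = 1.704376; -0.123*log2(0.74) = 0.053432. H(P,Q) = 1.704376 + 0.053432 = 1.7578

1.7578 bits


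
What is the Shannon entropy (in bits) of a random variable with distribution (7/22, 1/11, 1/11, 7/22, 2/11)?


H = -sum(p_i * log2(p_i)). Terms: -(7/22)*log2(7/22) = 0.525661; -(1/11)*log2(1/11) = 0.314494; -(1/11)*log2(1/11) = 0.314494; -(7/22)*log2(7/22) = 0.525661; -(2/11)*log2(2/11) = 0.447169. H = 0.525661 + 0.314494 + 0.314494 + 0.525661 + 0.447169 = 2.1275

2.1275 bits


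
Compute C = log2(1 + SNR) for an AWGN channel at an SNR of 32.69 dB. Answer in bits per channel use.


SNR_linear = 10^(32.69/10) = 1857.8045; C = log2(1 + SNR_linear) = log2(1 + 1857.8045) = 10.8602

10.8602 bits/channel use


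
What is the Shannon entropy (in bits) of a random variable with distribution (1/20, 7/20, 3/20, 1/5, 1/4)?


H = -sum(p_i * log2(p_i)). Terms: -(1/20)*log2(1/20) = 0.216096; -(7/20)*log2(7/20) = 0.530101; -(3/20)*log2(3/20) = 0.410545; -(1/5)*log2(1/5) = 0.464386; -(1/4)*log2(1/4) = 0.500000. H = 0.216096 + 0.530101 + 0.410545 + 0.464386 + 0.500000 = 2.1211

2.1211 bits


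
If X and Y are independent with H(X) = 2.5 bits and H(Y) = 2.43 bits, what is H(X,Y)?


For independent variables, H(X,Y) = H(X) + H(Y) = 2.5 + 2.43 = 4.93

4.93 bits


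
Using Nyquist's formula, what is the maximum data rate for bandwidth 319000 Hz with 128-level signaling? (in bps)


Rate = 2 * B * log2(M) = 2 * 319000 * 7.0 = 4466000.0

4466000.0 bps


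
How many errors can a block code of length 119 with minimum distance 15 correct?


Correction capability = floor((d-1)/2) = floor((15-1)/2) = 7

7 errors


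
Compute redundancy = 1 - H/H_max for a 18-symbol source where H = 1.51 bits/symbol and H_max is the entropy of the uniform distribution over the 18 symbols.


H_max = log2(K) = log2(18) = 4.1699 bits/symbol. Redundancy = 1 - H/H_max = 1 - 1.51/4.1699 = 1 - 0.3621 = 0.6379

0.6379


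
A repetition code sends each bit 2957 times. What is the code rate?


Rate = k/n = 1/2957

1/2957


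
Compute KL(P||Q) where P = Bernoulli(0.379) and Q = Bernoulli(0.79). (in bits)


KL = p*log2(p/q) + (1-p)*log2((1-p)/(1-q)) = 0.379*log2(0.379/0.79) + 0.621*log2(0.621/0.21) = 0.5698

0.5698 bits


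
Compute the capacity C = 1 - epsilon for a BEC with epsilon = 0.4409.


C = 1 - epsilon = 1 - 0.4409 = 0.5591

0.5591 bits


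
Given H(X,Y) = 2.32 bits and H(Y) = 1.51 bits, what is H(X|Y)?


H(X|Y) = H(X,Y) - H(Y) = 2.32 - 1.51 = 0.81

0.81 bits


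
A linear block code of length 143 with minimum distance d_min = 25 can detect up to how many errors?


Detection capability = d_min - 1 = 25 - 1 = 24

24 errors


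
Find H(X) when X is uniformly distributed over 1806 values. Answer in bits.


H = log2(n) = log2(1806) = 10.8186

10.8186 bits


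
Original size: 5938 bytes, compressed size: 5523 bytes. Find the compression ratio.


Ratio = original / compressed = 5938 / 5523 = 1.0751

1.0751


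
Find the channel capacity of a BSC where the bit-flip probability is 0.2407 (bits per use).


H(p) = -p*log2(p) - (1-p)*log2(1-p) = -0.2407*log2(0.2407) - 0.7593*log2(0.7593) = 0.494564 + 0.301638 = 0.7962. C = 1 - H(p) = 1 - 0.7962 = 0.2038

0.2038 bits


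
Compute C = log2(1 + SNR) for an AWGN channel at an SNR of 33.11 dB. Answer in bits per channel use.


SNR_linear = 10^(33.11/10) = 2046.4446; C = log2(1 + SNR_linear) = log2(1 + 2046.4446) = 10.9996

10.9996 bits/channel use


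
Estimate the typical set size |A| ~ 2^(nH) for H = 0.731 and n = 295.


log2|A_typical| = nH = 295 * 0.731 = 215.645, so |A_typical| ~ 2^215.645 = 8.234e+64

8.234e+64


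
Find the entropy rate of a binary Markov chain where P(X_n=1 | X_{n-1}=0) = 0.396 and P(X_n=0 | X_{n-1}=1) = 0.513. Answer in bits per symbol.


Stationary distribution: pi_0 = p10/(p01+p10) = 0.5644, pi_1 = 0.4356. Entropy rate H' = pi_0*H(p01) + pi_1*H(p10) = 0.5644*0.9686 + 0.4356*0.9995 = 0.982

0.982 bits/symbol


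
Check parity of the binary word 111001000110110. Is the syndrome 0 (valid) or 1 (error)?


Syndrome = XOR of all bits = 1 XOR 1 XOR 1 XOR 0 XOR 0 XOR 1 XOR 0 XOR 0 XOR 0 XOR 1 XOR 1 XOR 0 XOR 1 XOR 1 XOR 0 = 0

0


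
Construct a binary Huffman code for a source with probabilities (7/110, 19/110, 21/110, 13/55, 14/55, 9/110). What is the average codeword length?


Huffman construction (repeatedly merge the two least-probable nodes; each merge adds 1 bit to every symbol beneath it): 7/110 + 9/110 = 8/55; 8/55 + 19/110 = 7/22; 21/110 + 13/55 = 47/110; 14/55 + 7/22 = 63/110; 47/110 + 63/110 = 1. Resulting codeword lengths (in the order the probabilities were given): (4, 3, 2, 2, 2, 4). L_avg = sum(p_i * l_i) = 7/110*4 + 19/110*3 + 21/110*2 + 13/55*2 + 14/55*2 + 9/110*4 = 271/110 = 2.4636

2.4636 bits


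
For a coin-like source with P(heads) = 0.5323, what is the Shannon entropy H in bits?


H = -p*log2(p) - (1-p)*log2(1-p). -0.5323*log2(0.5323) = 0.484227; -0.4677*log2(0.4677) = 0.512760. H = 0.484227 + 0.512760 = 0.997

0.997 bits


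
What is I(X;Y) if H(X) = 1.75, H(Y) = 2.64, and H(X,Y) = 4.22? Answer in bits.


I(X;Y) = H(X) + H(Y) - H(X,Y) = 1.75 + 2.64 - 4.22 = 0.17

0.17 bits


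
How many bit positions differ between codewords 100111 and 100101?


Count differing positions: . . . . ^ . = 1 differences

1


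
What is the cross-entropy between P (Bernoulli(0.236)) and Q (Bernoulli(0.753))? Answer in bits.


H(P,Q) = -p*log2(q) - (1-p)*log2(1-q). -0.236*log2(0.753) = 0.096590; -0.764*log2(0.247) = 1.541307. H(P,Q) = 0.096590 + 1.541307 = 1.6379

1.6379 bits


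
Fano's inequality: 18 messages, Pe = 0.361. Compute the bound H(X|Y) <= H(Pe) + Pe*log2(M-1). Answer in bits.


H(Pe) = -Pe*log2(Pe) - (1-Pe)*log2(1-Pe) = -0.361*log2(0.361) - 0.639*log2(0.639) = 0.530644 + 0.412866 = 0.9435. Pe*log2(M-1) = 0.361*log2(17) = 1.475574. Bound = H(Pe) + Pe*log2(M-1) = 0.530644 + 0.412866 + 1.475574 = 2.4191

2.4191 bits


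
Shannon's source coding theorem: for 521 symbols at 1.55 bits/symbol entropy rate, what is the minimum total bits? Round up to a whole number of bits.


Minimum bits >= n * H = 521 * 1.55 = 807.55, rounded up to a whole number of bits = 808

808 bits


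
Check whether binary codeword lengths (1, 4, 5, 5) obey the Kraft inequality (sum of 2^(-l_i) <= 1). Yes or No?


Kraft sum = sum(2^(-l_i)) = 0.625, need <= 1. Result: satisfied (a binary prefix-free code with these lengths exists)

Yes


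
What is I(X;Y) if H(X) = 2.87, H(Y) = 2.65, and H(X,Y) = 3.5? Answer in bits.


I(X;Y) = H(X) + H(Y) - H(X,Y) = 2.87 + 2.65 - 3.5 = 2.02

2.02 bits


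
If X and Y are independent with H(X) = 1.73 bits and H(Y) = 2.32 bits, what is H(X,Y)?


For independent variables, H(X,Y) = H(X) + H(Y) = 1.73 + 2.32 = 4.05

4.05 bits


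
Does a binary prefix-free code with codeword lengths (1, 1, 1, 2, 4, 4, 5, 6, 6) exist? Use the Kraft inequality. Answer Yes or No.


Kraft sum = sum(2^(-l_i)) = 1.9375, need <= 1. Result: violated (a binary prefix-free code with these lengths cannot exist)

No


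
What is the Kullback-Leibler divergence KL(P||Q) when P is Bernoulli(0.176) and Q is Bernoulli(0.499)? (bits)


KL = p*log2(p/q) + (1-p)*log2((1-p)/(1-q)) = 0.176*log2(0.176/0.499) + 0.824*log2(0.824/0.501) = 0.3269

0.3269 bits


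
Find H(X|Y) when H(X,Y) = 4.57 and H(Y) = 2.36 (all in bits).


H(X|Y) = H(X,Y) - H(Y) = 4.57 - 2.36 = 2.21

2.21 bits


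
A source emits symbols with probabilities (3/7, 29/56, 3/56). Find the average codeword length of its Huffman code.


Huffman construction (repeatedly merge the two least-probable nodes; each merge adds 1 bit to every symbol beneath it): 3/56 + 3/7 = 27/56; 27/56 + 29/56 = 1. Resulting codeword lengths (in the order the probabilities were given): (2, 1, 2). L_avg = sum(p_i * l_i) = 3/7*2 + 29/56*1 + 3/56*2 = 83/56 = 1.4821

1.4821 bits


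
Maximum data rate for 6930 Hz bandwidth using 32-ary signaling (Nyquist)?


Rate = 2 * B * log2(M) = 2 * 6930 * 5.0 = 69300.0

69300.0 bps


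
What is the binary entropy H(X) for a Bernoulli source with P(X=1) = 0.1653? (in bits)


H = -p*log2(p) - (1-p)*log2(1-p). -0.1653*log2(0.1653) = 0.429258; -0.8347*log2(0.8347) = 0.217582. H = 0.429258 + 0.217582 = 0.6468

0.6468 bits


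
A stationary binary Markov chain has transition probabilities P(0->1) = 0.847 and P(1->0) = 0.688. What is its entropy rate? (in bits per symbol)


Stationary distribution: pi_0 = p10/(p01+p10) = 0.4482, pi_1 = 0.5518. Entropy rate H' = pi_0*H(p01) + pi_1*H(p10) = 0.4482*0.6173 + 0.5518*0.8955 = 0.7708

0.7708 bits/symbol


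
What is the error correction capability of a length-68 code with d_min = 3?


Correction capability = floor((d-1)/2) = floor((3-1)/2) = 1

1 errors


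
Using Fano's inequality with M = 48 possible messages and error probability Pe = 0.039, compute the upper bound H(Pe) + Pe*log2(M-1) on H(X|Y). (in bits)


H(Pe) = -Pe*log2(Pe) - (1-Pe)*log2(1-Pe) = -0.039*log2(0.039) - 0.961*log2(0.961) = 0.182535 + 0.055153 = 0.2377. Pe*log2(M-1) = 0.039*log2(47) = 0.216629. Bound = H(Pe) + Pe*log2(M-1) = 0.182535 + 0.055153 + 0.216629 = 0.4543

0.4543 bits


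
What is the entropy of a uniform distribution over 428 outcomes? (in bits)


H = log2(n) = log2(428) = 8.7415

8.7415 bits


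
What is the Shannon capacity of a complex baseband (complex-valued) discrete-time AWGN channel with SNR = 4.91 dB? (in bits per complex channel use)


SNR_linear = 10^(4.91/10) = 3.0974; C = log2(1 + SNR_linear) = log2(1 + 3.0974) = 2.0347

2.0347 bits/channel use


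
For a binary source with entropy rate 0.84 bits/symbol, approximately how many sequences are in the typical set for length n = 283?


log2|A_typical| = nH = 283 * 0.84 = 237.72, so |A_typical| ~ 2^237.72 = 3.638e+71

3.638e+71


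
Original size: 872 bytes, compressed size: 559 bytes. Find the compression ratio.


Ratio = original / compressed = 872 / 559 = 1.5599

1.5599


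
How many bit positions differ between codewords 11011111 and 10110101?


Count differing positions: . ^ ^ . ^ . ^ . = 4 differences

4


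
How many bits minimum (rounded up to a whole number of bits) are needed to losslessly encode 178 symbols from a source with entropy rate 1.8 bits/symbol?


Minimum bits >= n * H = 178 * 1.8 = 320.4, rounded up to a whole number of bits = 321

321 bits


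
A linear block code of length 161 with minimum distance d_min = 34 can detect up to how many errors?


Detection capability = d_min - 1 = 34 - 1 = 33

33 errors


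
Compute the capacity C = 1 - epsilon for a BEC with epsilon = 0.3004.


C = 1 - epsilon = 1 - 0.3004 = 0.6996

0.6996 bits


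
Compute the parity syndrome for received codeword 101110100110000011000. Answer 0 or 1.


Syndrome = XOR of all bits = 1 XOR 0 XOR 1 XOR 1 XOR 1 XOR 0 XOR 1 XOR 0 XOR 0 XOR 1 XOR 1 XOR 0 XOR 0 XOR 0 XOR 0 XOR 0 XOR 1 XOR 1 XOR 0 XOR 0 XOR 0 = 1

1


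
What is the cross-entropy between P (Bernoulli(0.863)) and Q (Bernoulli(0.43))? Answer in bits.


H(P,Q) = -p*log2(q) - (1-p)*log2(1-q). -0.863*log2(0.43) = 1.050781; -0.137*log2(0.57) = 0.111102. H(P,Q) = 1.050781 + 0.111102 = 1.1619

1.1619 bits


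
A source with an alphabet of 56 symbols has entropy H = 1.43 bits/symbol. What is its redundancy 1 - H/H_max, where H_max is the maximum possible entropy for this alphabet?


H_max = log2(K) = log2(56) = 5.8074 bits/symbol. Redundancy = 1 - H/H_max = 1 - 1.43/5.8074 = 1 - 0.2462 = 0.7538

0.7538


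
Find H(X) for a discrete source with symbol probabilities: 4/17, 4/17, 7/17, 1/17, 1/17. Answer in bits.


H = -sum(p_i * log2(p_i)). Terms: -(4/17)*log2(4/17) = 0.491168; -(4/17)*log2(4/17) = 0.491168; -(7/17)*log2(7/17) = 0.527103; -(1/17)*log2(1/17) = 0.240439; -(1/17)*log2(1/17) = 0.240439. H = 0.491168 + 0.491168 + 0.527103 + 0.240439 + 0.240439 = 1.9903

1.9903 bits


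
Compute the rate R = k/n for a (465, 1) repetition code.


Rate = k/n = 1/465

1/465


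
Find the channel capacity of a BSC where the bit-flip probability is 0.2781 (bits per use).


H(p) = -p*log2(p) - (1-p)*log2(1-p) = -0.2781*log2(0.2781) - 0.7219*log2(0.7219) = 0.513463 + 0.339386 = 0.8528. C = 1 - H(p) = 1 - 0.8528 = 0.1472

0.1472 bits


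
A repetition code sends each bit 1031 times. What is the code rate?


Rate = k/n = 1/1031

1/1031


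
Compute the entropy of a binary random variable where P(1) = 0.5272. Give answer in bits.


H = -p*log2(p) - (1-p)*log2(1-p). -0.5272*log2(0.5272) = 0.486910; -0.4728*log2(0.4728) = 0.510954. H = 0.486910 + 0.510954 = 0.9979

0.9979 bits


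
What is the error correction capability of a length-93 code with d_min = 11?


Correction capability = floor((d-1)/2) = floor((11-1)/2) = 5

5 errors


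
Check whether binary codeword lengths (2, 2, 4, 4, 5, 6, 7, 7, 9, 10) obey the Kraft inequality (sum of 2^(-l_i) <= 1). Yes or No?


Kraft sum = sum(2^(-l_i)) = 0.6904, need <= 1. Result: satisfied (a binary prefix-free code with these lengths exists)

Yes


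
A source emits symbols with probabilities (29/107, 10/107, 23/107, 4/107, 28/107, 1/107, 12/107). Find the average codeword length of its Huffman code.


Huffman construction (repeatedly merge the two least-probable nodes; each merge adds 1 bit to every symbol beneath it): 1/107 + 4/107 = 5/107; 5/107 + 10/107 = 15/107; 12/107 + 15/107 = 27/107; 23/107 + 27/107 = 50/107; 28/107 + 29/107 = 57/107; 50/107 + 57/107 = 1. Resulting codeword lengths (in the order the probabilities were given): (2, 4, 2, 5, 2, 5, 3). L_avg = sum(p_i * l_i) = 29/107*2 + 10/107*4 + 23/107*2 + 4/107*5 + 28/107*2 + 1/107*5 + 12/107*3 = 261/107 = 2.4393

2.4393 bits


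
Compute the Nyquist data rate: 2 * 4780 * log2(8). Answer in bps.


Rate = 2 * B * log2(M) = 2 * 4780 * 3.0 = 28680.0

28680.0 bps


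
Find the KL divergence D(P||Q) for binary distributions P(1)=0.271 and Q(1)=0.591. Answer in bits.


KL = p*log2(p/q) + (1-p)*log2((1-p)/(1-q)) = 0.271*log2(0.271/0.591) + 0.729*log2(0.729/0.409) = 0.303

0.303 bits


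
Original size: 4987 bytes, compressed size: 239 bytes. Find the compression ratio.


Ratio = original / compressed = 4987 / 239 = 20.8661

20.8661


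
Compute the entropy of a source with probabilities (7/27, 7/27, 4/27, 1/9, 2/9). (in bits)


H = -sum(p_i * log2(p_i)). Terms: -(7/27)*log2(7/27) = 0.504916; -(7/27)*log2(7/27) = 0.504916; -(4/27)*log2(4/27) = 0.408131; -(1/9)*log2(1/9) = 0.352214; -(2/9)*log2(2/9) = 0.482206. H = 0.504916 + 0.504916 + 0.408131 + 0.352214 + 0.482206 = 2.2524

2.2524 bits


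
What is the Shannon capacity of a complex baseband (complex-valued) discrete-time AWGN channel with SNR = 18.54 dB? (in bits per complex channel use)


SNR_linear = 10^(18.54/10) = 71.4496; C = log2(1 + SNR_linear) = log2(1 + 71.4496) = 6.1789

6.1789 bits/channel use


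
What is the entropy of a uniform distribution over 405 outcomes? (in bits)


H = log2(n) = log2(405) = 8.6618

8.6618 bits


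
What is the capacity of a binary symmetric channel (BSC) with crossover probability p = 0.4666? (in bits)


H(p) = -p*log2(p) - (1-p)*log2(1-p) = -0.4666*log2(0.4666) - 0.5334*log2(0.5334) = 0.513140 + 0.483639 = 0.9968. C = 1 - H(p) = 1 - 0.9968 = 0.0032

0.0032 bits


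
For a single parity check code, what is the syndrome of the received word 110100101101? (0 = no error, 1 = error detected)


Syndrome = XOR of all bits = 1 XOR 1 XOR 0 XOR 1 XOR 0 XOR 0 XOR 1 XOR 0 XOR 1 XOR 1 XOR 0 XOR 1 = 1

1


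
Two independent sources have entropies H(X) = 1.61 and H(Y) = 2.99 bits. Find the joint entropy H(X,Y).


For independent variables, H(X,Y) = H(X) + H(Y) = 1.61 + 2.99 = 4.6

4.6 bits


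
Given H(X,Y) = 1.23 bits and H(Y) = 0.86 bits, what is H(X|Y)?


H(X|Y) = H(X,Y) - H(Y) = 1.23 - 0.86 = 0.37

0.37 bits


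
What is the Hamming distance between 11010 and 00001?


Count differing positions: ^ ^ . ^ ^ = 4 differences

4


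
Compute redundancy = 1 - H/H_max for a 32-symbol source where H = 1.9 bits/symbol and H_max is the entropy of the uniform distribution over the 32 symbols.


H_max = log2(K) = log2(32) = 5.0 bits/symbol. Redundancy = 1 - H/H_max = 1 - 1.9/5.0 = 1 - 0.38 = 0.62

0.62


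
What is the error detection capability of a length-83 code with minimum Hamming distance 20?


Detection capability = d_min - 1 = 20 - 1 = 19

19 errors


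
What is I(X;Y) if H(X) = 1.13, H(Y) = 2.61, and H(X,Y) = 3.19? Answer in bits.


I(X;Y) = H(X) + H(Y) - H(X,Y) = 1.13 + 2.61 - 3.19 = 0.55

0.55 bits


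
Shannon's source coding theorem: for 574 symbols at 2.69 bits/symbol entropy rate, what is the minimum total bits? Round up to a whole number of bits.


Minimum bits >= n * H = 574 * 2.69 = 1544.06, rounded up to a whole number of bits = 1545

1545 bits


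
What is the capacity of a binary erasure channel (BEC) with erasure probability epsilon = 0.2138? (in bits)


C = 1 - epsilon = 1 - 0.2138 = 0.7862

0.7862 bits


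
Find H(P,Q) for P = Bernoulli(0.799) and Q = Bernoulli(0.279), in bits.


H(P,Q) = -p*log2(q) - (1-p)*log2(1-q). -0.799*log2(0.279) = 1.471489; -0.201*log2(0.721) = 0.094858. H(P,Q) = 1.471489 + 0.094858 = 1.5663

1.5663 bits


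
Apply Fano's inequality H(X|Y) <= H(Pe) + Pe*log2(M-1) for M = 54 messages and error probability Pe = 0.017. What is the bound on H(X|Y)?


H(Pe) = -Pe*log2(Pe) - (1-Pe)*log2(1-Pe) = -0.017*log2(0.017) - 0.983*log2(0.983) = 0.099931 + 0.024316 = 0.1242. Pe*log2(M-1) = 0.017*log2(53) = 0.097375. Bound = H(Pe) + Pe*log2(M-1) = 0.099931 + 0.024316 + 0.097375 = 0.2216

0.2216 bits


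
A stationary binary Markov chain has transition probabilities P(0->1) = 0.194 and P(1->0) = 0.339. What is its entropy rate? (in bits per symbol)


Stationary distribution: pi_0 = p10/(p01+p10) = 0.636, pi_1 = 0.364. Entropy rate H' = pi_0*H(p01) + pi_1*H(p10) = 0.636*0.7098 + 0.364*0.9239 = 0.7877

0.7877 bits/symbol


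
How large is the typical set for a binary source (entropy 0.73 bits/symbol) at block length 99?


log2|A_typical| = nH = 99 * 0.73 = 72.27, so |A_typical| ~ 2^72.27 = 5.694e+21

5.694e+21


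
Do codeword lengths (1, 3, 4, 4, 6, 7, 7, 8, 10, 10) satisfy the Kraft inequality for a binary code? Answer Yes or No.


Kraft sum = sum(2^(-l_i)) = 0.7871, need <= 1. Result: satisfied (a binary prefix-free code with these lengths exists)

Yes


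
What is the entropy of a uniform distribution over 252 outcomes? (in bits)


H = log2(n) = log2(252) = 7.9773

7.9773 bits


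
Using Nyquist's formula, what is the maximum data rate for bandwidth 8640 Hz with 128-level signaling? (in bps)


Rate = 2 * B * log2(M) = 2 * 8640 * 7.0 = 120960.0

120960.0 bps


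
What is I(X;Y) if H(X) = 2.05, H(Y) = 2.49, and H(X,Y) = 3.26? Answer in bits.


I(X;Y) = H(X) + H(Y) - H(X,Y) = 2.05 + 2.49 - 3.26 = 1.28

1.28 bits


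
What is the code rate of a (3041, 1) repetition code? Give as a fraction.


Rate = k/n = 1/3041

1/3041


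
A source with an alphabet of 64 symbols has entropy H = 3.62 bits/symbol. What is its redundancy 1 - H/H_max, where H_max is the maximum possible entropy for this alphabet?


H_max = log2(K) = log2(64) = 6.0 bits/symbol. Redundancy = 1 - H/H_max = 1 - 3.62/6.0 = 1 - 0.6033 = 0.3967

0.3967


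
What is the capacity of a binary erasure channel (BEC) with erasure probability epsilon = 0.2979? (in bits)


C = 1 - epsilon = 1 - 0.2979 = 0.7021

0.7021 bits


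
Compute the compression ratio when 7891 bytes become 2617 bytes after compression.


Ratio = original / compressed = 7891 / 2617 = 3.0153

3.0153


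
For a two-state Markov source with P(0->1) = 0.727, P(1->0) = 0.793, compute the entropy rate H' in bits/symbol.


Stationary distribution: pi_0 = p10/(p01+p10) = 0.5217, pi_1 = 0.4783. Entropy rate H' = pi_0*H(p01) + pi_1*H(p10) = 0.5217*0.8457 + 0.4783*0.7357 = 0.7931

0.7931 bits/symbol


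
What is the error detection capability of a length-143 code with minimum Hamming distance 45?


Detection capability = d_min - 1 = 45 - 1 = 44

44 errors


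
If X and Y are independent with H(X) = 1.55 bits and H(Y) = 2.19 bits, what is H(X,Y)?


For independent variables, H(X,Y) = H(X) + H(Y) = 1.55 + 2.19 = 3.74

3.74 bits


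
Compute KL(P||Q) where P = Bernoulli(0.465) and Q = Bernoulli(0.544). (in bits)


KL = p*log2(p/q) + (1-p)*log2((1-p)/(1-q)) = 0.465*log2(0.465/0.544) + 0.535*log2(0.535/0.456) = 0.0181

0.0181 bits


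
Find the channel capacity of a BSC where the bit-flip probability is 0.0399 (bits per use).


H(p) = -p*log2(p) - (1-p)*log2(1-p) = -0.0399*log2(0.0399) - 0.9601*log2(0.9601) = 0.185434 + 0.056400 = 0.2418. C = 1 - H(p) = 1 - 0.2418 = 0.7582

0.7582 bits


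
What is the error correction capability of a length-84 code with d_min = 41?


Correction capability = floor((d-1)/2) = floor((41-1)/2) = 20

20 errors
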